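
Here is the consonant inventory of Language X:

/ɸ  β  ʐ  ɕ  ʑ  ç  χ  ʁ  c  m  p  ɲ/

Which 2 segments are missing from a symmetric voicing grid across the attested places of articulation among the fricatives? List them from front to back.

Voiceless: /ɸ/ (bilabial), /ɕ/ (alveolo-palatal), /ç/ (palatal), /χ/ (uvular).
Voiced: /β/ (bilabial), /ʐ/ (retroflex), /ʑ/ (alveolo-palatal), /ʁ/ (uvular).
Gaps, from front to back: retroflex lacks voiceless (/ʂ/); palatal lacks voiced (/ʝ/).

/ʂ/, /ʝ/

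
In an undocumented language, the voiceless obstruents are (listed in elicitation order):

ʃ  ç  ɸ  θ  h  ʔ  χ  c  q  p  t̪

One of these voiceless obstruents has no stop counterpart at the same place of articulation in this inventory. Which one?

/ʃ/

Bilabial: /p/ ~ /ɸ/
Dental: /t̪/ ~ /θ/
Palatal: /c/ ~ /ç/
Uvular: /q/ ~ /χ/
Glottal: /ʔ/ ~ /h/
Postalveolar: only /ʃ/ (fricative); no stop partner.
So /ʃ/ is the unpaired segment.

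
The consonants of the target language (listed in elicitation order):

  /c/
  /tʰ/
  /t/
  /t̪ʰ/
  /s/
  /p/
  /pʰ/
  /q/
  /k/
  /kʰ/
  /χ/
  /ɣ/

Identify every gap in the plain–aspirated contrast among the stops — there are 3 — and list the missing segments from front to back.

/t̪/, /cʰ/, /qʰ/

Plain: /p/ (bilabial), /t/ (alveolar), /c/ (palatal), /k/ (velar), /q/ (uvular).
Aspirated: /pʰ/ (bilabial), /t̪ʰ/ (dental), /tʰ/ (alveolar), /kʰ/ (velar).
Gaps, from front to back: dental lacks plain (/t̪/); palatal lacks aspirated (/cʰ/); uvular lacks aspirated (/qʰ/).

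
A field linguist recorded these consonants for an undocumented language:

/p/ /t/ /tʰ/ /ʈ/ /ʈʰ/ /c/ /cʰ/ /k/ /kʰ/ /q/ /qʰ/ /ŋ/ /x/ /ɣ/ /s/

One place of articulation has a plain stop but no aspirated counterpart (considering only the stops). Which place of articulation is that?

bilabial: plain /p/, aspirated —.
alveolar: plain /t/, aspirated /tʰ/.
retroflex: plain /ʈ/, aspirated /ʈʰ/.
palatal: plain /c/, aspirated /cʰ/.
velar: plain /k/, aspirated /kʰ/.
uvular: plain /q/, aspirated /qʰ/.
Every place of articulation has an aspirated member except bilabial, where /pʰ/ would be expected.

bilabial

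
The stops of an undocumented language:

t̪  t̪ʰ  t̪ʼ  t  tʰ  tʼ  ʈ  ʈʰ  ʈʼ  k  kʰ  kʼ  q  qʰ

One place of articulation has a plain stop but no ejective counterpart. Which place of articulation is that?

uvular

dental: plain /t̪/, aspirated /t̪ʰ/, ejective /t̪ʼ/.
alveolar: plain /t/, aspirated /tʰ/, ejective /tʼ/.
retroflex: plain /ʈ/, aspirated /ʈʰ/, ejective /ʈʼ/.
velar: plain /k/, aspirated /kʰ/, ejective /kʼ/.
uvular: plain /q/, aspirated /qʰ/, ejective —.
Every place of articulation has an ejective member except uvular, where /qʼ/ would be expected.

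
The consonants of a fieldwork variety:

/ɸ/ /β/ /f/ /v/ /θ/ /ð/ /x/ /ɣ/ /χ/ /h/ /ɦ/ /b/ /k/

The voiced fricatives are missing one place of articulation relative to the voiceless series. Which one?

uvular

place of articulation  voiceless  voiced  
bilabial          ɸ         β       
labiodental       f         v       
dental            θ         ð       
velar             x         ɣ       
uvular            χ         —       
glottal           h         ɦ       
Every place of articulation has a voiced member except uvular, where /ʁ/ would be expected.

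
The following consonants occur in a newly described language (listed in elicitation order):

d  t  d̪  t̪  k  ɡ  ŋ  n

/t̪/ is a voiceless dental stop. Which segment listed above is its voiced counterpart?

The voiced counterpart is a voiced dental stop — in this inventory, /d̪/.

/d̪/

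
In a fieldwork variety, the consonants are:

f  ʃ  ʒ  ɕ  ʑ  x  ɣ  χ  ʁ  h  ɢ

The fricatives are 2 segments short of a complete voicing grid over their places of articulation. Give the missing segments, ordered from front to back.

place of articulation  voiceless  voiced  
labiodental       f         —       
postalveolar      ʃ         ʒ       
alveolo-palatal   ɕ         ʑ       
velar             x         ɣ       
uvular            χ         ʁ       
glottal           h         —       
Gaps, from front to back: labiodental lacks voiced (/v/); glottal lacks voiced (/ɦ/).

/v/, /ɦ/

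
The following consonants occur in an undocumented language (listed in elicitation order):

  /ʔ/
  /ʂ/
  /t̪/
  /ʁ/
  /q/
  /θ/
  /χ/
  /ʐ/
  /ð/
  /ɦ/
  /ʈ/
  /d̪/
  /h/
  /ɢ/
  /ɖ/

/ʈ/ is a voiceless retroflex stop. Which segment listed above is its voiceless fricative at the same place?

The voiceless fricative at the same place is a voiceless retroflex fricative — in this inventory, /ʂ/.

/ʂ/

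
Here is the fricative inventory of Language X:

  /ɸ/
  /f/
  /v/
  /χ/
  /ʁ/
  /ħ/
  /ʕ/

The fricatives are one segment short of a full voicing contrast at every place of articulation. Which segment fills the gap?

place of articulation  voiceless  voiced  
bilabial          ɸ         —       
labiodental       f         v       
uvular            χ         ʁ       
pharyngeal        ħ         ʕ       
The bilabial row has no voiced member, so the gap is the voiced bilabial fricative /β/.

/β/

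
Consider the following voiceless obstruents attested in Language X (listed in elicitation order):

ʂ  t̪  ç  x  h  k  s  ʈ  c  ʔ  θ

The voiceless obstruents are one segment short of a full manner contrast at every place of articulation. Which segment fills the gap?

Stop: /t̪/ (dental), /ʈ/ (retroflex), /c/ (palatal), /k/ (velar), /ʔ/ (glottal).
Fricative: /θ/ (dental), /s/ (alveolar), /ʂ/ (retroflex), /ç/ (palatal), /x/ (velar), /h/ (glottal).
The alveolar row has no stop member, so the gap is the alveolar stop /t/.

/t/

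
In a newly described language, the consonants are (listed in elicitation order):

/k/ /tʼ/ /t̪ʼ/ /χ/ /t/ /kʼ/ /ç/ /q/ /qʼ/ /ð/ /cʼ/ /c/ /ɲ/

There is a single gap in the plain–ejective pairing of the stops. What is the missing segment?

dental: plain —, ejective /t̪ʼ/.
alveolar: plain /t/, ejective /tʼ/.
palatal: plain /c/, ejective /cʼ/.
velar: plain /k/, ejective /kʼ/.
uvular: plain /q/, ejective /qʼ/.
The dental row has no plain member, so the gap is the plain dental stop /t̪/.

/t̪/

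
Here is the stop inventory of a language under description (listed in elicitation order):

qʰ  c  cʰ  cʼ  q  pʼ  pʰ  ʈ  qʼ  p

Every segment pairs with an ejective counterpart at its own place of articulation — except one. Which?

Bilabial: /p/ ~ /pʰ/ ~ /pʼ/
Palatal: /c/ ~ /cʰ/ ~ /cʼ/
Uvular: /q/ ~ /qʰ/ ~ /qʼ/
Retroflex: only /ʈ/ (plain); no ejective partner.
So /ʈ/ is the unpaired segment.

/ʈ/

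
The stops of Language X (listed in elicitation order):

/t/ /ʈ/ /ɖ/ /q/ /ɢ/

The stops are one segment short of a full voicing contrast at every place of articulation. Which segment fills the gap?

Voiceless: /t/ (alveolar), /ʈ/ (retroflex), /q/ (uvular).
Voiced: /ɖ/ (retroflex), /ɢ/ (uvular).
The alveolar row has no voiced member, so the gap is the voiced alveolar stop /d/.

/d/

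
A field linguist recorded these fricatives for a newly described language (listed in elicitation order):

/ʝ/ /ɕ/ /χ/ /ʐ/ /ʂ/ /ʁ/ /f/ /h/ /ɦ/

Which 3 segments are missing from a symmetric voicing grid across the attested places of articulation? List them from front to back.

/v/, /ʑ/, /ç/

labiodental: voiceless /f/, voiced —.
retroflex: voiceless /ʂ/, voiced /ʐ/.
alveolo-palatal: voiceless /ɕ/, voiced —.
palatal: voiceless —, voiced /ʝ/.
uvular: voiceless /χ/, voiced /ʁ/.
glottal: voiceless /h/, voiced /ɦ/.
Gaps, from front to back: labiodental lacks voiced (/v/); alveolo-palatal lacks voiced (/ʑ/); palatal lacks voiceless (/ç/).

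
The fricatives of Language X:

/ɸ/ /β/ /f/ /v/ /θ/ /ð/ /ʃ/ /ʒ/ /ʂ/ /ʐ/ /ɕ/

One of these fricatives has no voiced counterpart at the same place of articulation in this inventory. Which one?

Bilabial: /ɸ/ ~ /β/
Labiodental: /f/ ~ /v/
Dental: /θ/ ~ /ð/
Postalveolar: /ʃ/ ~ /ʒ/
Retroflex: /ʂ/ ~ /ʐ/
Alveolo-palatal: only /ɕ/ (voiceless); no voiced partner.
So /ɕ/ is the unpaired segment.

/ɕ/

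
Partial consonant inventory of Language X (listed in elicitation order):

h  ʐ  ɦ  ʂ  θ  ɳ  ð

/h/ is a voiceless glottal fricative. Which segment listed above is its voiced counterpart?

The voiced counterpart is a voiced glottal fricative — in this inventory, /ɦ/.

/ɦ/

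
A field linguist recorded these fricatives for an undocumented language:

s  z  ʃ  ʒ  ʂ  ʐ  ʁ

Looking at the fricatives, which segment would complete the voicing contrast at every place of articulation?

place of articulation  voiceless  voiced  
alveolar          s         z       
postalveolar      ʃ         ʒ       
retroflex         ʂ         ʐ       
uvular            —         ʁ       
The uvular row has no voiceless member, so the gap is the voiceless uvular fricative /χ/.

/χ/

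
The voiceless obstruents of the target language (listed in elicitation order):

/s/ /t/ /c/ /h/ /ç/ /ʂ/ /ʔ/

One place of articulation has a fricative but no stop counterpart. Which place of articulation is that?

retroflex

alveolar: stop /t/, fricative /s/.
retroflex: stop —, fricative /ʂ/.
palatal: stop /c/, fricative /ç/.
glottal: stop /ʔ/, fricative /h/.
Every place of articulation has a stop member except retroflex, where /ʈ/ would be expected.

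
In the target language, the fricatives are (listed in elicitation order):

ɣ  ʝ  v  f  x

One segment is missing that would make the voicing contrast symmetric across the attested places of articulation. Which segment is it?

/ç/

labiodental: voiceless /f/, voiced /v/.
palatal: voiceless —, voiced /ʝ/.
velar: voiceless /x/, voiced /ɣ/.
The palatal row has no voiceless member, so the gap is the voiceless palatal fricative /ç/.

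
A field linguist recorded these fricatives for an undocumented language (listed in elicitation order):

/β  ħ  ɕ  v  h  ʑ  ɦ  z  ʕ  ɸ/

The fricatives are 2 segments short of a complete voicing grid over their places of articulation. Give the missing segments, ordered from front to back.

/f/, /s/

bilabial: voiceless /ɸ/, voiced /β/.
labiodental: voiceless —, voiced /v/.
alveolar: voiceless —, voiced /z/.
alveolo-palatal: voiceless /ɕ/, voiced /ʑ/.
pharyngeal: voiceless /ħ/, voiced /ʕ/.
glottal: voiceless /h/, voiced /ɦ/.
Gaps, from front to back: labiodental lacks voiceless (/f/); alveolar lacks voiceless (/s/).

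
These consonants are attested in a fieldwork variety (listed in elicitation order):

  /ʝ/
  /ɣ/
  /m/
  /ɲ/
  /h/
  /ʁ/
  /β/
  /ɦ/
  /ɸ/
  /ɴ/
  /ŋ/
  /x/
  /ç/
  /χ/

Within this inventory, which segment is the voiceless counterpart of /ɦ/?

/h/

/ɦ/ is a voiced glottal fricative.
The voiceless counterpart is a voiceless glottal fricative — in this inventory, /h/.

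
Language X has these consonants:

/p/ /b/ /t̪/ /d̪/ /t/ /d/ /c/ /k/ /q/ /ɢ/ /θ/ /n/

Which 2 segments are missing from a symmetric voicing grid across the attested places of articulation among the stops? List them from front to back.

place of articulation  voiceless  voiced  
bilabial          p         b       
dental            t̪        d̪      
alveolar          t         d       
palatal           c         —       
velar             k         —       
uvular            q         ɢ       
Gaps, from front to back: palatal lacks voiced (/ɟ/); velar lacks voiced (/ɡ/).

/ɟ/, /ɡ/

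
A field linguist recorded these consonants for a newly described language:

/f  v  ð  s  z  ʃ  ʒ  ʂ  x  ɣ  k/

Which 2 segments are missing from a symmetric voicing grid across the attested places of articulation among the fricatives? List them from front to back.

Voiceless: /f/ (labiodental), /s/ (alveolar), /ʃ/ (postalveolar), /ʂ/ (retroflex), /x/ (velar).
Voiced: /v/ (labiodental), /ð/ (dental), /z/ (alveolar), /ʒ/ (postalveolar), /ɣ/ (velar).
Gaps, from front to back: dental lacks voiceless (/θ/); retroflex lacks voiced (/ʐ/).

/θ/, /ʐ/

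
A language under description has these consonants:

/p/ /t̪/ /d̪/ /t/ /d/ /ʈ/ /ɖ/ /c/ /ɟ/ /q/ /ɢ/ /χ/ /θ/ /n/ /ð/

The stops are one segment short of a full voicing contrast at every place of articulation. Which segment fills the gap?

/b/

Voiceless: /p/ (bilabial), /t̪/ (dental), /t/ (alveolar), /ʈ/ (retroflex), /c/ (palatal), /q/ (uvular).
Voiced: /d̪/ (dental), /d/ (alveolar), /ɖ/ (retroflex), /ɟ/ (palatal), /ɢ/ (uvular).
The bilabial row has no voiced member, so the gap is the voiced bilabial stop /b/.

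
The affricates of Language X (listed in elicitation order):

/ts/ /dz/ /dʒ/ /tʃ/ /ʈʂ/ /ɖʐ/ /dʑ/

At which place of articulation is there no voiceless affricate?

place of articulation  voiceless  voiced  
alveolar          ts        dz      
postalveolar      tʃ        dʒ      
retroflex         ʈʂ        ɖʐ      
alveolo-palatal   —         dʑ      
Every place of articulation has a voiceless member except alveolo-palatal, where /tɕ/ would be expected.

alveolo-palatal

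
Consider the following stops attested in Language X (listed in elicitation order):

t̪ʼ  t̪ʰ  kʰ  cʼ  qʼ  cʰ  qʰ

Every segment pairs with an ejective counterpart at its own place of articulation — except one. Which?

Dental: /t̪ʰ/ ~ /t̪ʼ/
Palatal: /cʰ/ ~ /cʼ/
Uvular: /qʰ/ ~ /qʼ/
Velar: only /kʰ/ (aspirated); no ejective partner.
So /kʰ/ is the unpaired segment.

/kʰ/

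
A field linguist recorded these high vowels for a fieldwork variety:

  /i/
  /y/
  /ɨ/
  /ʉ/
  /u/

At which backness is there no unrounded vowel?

back

backness          unrounded  rounded 
front             i         y       
central           ɨ         ʉ       
back              —         u       
Every backness has an unrounded member except back, where /ɯ/ would be expected.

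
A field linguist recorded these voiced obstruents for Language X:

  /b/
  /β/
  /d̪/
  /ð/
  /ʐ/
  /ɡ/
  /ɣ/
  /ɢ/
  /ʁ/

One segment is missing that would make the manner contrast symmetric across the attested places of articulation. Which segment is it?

/ɖ/

place of articulation  stop      fricative
bilabial          b         β       
dental            d̪        ð       
retroflex         —         ʐ       
velar             ɡ         ɣ       
uvular            ɢ         ʁ       
The retroflex row has no stop member, so the gap is the retroflex stop /ɖ/.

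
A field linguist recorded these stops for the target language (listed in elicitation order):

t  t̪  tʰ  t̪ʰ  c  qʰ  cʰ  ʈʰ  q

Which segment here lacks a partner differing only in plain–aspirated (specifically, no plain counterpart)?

Dental: /t̪/ ~ /t̪ʰ/
Alveolar: /t/ ~ /tʰ/
Palatal: /c/ ~ /cʰ/
Uvular: /q/ ~ /qʰ/
Retroflex: only /ʈʰ/ (aspirated); no plain partner.
So /ʈʰ/ is the unpaired segment.

/ʈʰ/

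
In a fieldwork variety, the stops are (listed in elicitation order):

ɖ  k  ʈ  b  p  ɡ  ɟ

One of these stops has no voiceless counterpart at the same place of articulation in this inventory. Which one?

Bilabial: /p/ ~ /b/
Retroflex: /ʈ/ ~ /ɖ/
Velar: /k/ ~ /ɡ/
Palatal: only /ɟ/ (voiced); no voiceless partner.
So /ɟ/ is the unpaired segment.

/ɟ/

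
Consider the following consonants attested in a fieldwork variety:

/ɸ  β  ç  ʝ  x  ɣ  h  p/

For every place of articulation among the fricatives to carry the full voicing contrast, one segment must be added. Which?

bilabial: voiceless /ɸ/, voiced /β/.
palatal: voiceless /ç/, voiced /ʝ/.
velar: voiceless /x/, voiced /ɣ/.
glottal: voiceless /h/, voiced —.
The glottal row has no voiced member, so the gap is the voiced glottal fricative /ɦ/.

/ɦ/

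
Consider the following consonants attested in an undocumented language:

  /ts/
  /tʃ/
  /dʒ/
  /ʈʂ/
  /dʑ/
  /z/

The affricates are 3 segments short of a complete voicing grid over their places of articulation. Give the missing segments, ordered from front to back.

Voiceless: /ts/ (alveolar), /tʃ/ (postalveolar), /ʈʂ/ (retroflex).
Voiced: /dʒ/ (postalveolar), /dʑ/ (alveolo-palatal).
Gaps, from front to back: alveolar lacks voiced (/dz/); retroflex lacks voiced (/ɖʐ/); alveolo-palatal lacks voiceless (/tɕ/).

/dz/, /ɖʐ/, /tɕ/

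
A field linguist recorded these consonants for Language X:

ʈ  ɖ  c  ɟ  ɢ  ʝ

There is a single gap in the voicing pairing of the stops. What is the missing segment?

place of articulation  voiceless  voiced  
retroflex         ʈ         ɖ       
palatal           c         ɟ       
uvular            —         ɢ       
The uvular row has no voiceless member, so the gap is the voiceless uvular stop /q/.

/q/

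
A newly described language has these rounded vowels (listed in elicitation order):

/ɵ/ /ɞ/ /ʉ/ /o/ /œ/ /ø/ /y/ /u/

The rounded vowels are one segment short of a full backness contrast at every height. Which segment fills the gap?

/ɔ/

height            front     central   back    
high              y         ʉ         u       
high-mid          ø         ɵ         o       
low-mid           œ         ɞ         —       
The low-mid row has no back member, so the gap is the low-mid back rounded vowel /ɔ/.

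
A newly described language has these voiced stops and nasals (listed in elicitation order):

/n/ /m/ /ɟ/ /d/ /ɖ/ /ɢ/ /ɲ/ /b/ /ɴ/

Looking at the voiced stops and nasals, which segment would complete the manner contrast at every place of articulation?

bilabial: oral stop /b/, nasal /m/.
alveolar: oral stop /d/, nasal /n/.
retroflex: oral stop /ɖ/, nasal —.
palatal: oral stop /ɟ/, nasal /ɲ/.
uvular: oral stop /ɢ/, nasal /ɴ/.
The retroflex row has no nasal member, so the gap is the retroflex nasal /ɳ/.

/ɳ/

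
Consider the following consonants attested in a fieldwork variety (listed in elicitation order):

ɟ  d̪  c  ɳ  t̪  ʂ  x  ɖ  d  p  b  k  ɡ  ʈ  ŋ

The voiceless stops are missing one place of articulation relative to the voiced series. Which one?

alveolar

bilabial: voiceless /p/, voiced /b/.
dental: voiceless /t̪/, voiced /d̪/.
alveolar: voiceless —, voiced /d/.
retroflex: voiceless /ʈ/, voiced /ɖ/.
palatal: voiceless /c/, voiced /ɟ/.
velar: voiceless /k/, voiced /ɡ/.
Every place of articulation has a voiceless member except alveolar, where /t/ would be expected.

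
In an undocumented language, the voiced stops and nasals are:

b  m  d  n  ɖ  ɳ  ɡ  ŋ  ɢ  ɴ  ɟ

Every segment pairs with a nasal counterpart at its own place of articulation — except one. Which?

Bilabial: /b/ ~ /m/
Alveolar: /d/ ~ /n/
Retroflex: /ɖ/ ~ /ɳ/
Velar: /ɡ/ ~ /ŋ/
Uvular: /ɢ/ ~ /ɴ/
Palatal: only /ɟ/ (oral stop); no nasal partner.
So /ɟ/ is the unpaired segment.

/ɟ/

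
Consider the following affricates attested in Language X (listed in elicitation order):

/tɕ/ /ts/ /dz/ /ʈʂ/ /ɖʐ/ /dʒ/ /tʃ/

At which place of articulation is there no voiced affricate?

alveolo-palatal

place of articulation  voiceless  voiced  
alveolar          ts        dz      
postalveolar      tʃ        dʒ      
retroflex         ʈʂ        ɖʐ      
alveolo-palatal   tɕ        —       
Every place of articulation has a voiced member except alveolo-palatal, where /dʑ/ would be expected.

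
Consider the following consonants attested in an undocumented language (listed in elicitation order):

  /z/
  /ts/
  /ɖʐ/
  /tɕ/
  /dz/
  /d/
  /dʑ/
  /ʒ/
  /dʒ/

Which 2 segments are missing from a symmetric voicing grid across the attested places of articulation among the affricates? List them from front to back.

place of articulation  voiceless  voiced  
alveolar          ts        dz      
postalveolar      —         dʒ      
retroflex         —         ɖʐ      
alveolo-palatal   tɕ        dʑ      
Gaps, from front to back: postalveolar lacks voiceless (/tʃ/); retroflex lacks voiceless (/ʈʂ/).

/tʃ/, /ʈʂ/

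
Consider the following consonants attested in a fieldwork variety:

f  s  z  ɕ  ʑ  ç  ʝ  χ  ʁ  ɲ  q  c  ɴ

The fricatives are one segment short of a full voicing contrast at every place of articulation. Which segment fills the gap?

place of articulation  voiceless  voiced  
labiodental       f         —       
alveolar          s         z       
alveolo-palatal   ɕ         ʑ       
palatal           ç         ʝ       
uvular            χ         ʁ       
The labiodental row has no voiced member, so the gap is the voiced labiodental fricative /v/.

/v/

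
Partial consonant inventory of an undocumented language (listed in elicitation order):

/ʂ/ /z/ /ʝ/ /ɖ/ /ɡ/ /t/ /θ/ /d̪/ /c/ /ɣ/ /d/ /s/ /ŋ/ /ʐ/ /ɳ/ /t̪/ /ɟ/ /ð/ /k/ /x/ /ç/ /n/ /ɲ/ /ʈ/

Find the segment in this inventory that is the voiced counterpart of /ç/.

/ʝ/

/ç/ is a voiceless palatal fricative.
The voiced counterpart is a voiced palatal fricative — in this inventory, /ʝ/.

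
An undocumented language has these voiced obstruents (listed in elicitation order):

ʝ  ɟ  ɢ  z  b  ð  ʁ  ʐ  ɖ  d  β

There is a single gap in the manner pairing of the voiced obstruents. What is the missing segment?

place of articulation  stop      fricative
bilabial          b         β       
dental            —         ð       
alveolar          d         z       
retroflex         ɖ         ʐ       
palatal           ɟ         ʝ       
uvular            ɢ         ʁ       
The dental row has no stop member, so the gap is the dental stop /d̪/.

/d̪/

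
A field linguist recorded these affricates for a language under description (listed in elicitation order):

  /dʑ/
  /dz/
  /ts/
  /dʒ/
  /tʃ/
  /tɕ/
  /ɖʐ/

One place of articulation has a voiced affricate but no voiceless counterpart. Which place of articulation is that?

retroflex

place of articulation  voiceless  voiced  
alveolar          ts        dz      
postalveolar      tʃ        dʒ      
retroflex         —         ɖʐ      
alveolo-palatal   tɕ        dʑ      
Every place of articulation has a voiceless member except retroflex, where /ʈʂ/ would be expected.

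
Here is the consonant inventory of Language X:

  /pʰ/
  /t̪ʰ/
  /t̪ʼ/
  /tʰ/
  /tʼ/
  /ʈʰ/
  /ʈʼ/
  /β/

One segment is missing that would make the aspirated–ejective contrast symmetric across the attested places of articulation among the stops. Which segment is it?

/pʼ/

bilabial: aspirated /pʰ/, ejective —.
dental: aspirated /t̪ʰ/, ejective /t̪ʼ/.
alveolar: aspirated /tʰ/, ejective /tʼ/.
retroflex: aspirated /ʈʰ/, ejective /ʈʼ/.
The bilabial row has no ejective member, so the gap is the ejective bilabial stop /pʼ/.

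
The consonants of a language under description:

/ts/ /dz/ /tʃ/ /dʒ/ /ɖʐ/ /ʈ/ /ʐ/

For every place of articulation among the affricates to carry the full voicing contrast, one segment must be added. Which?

alveolar: voiceless /ts/, voiced /dz/.
postalveolar: voiceless /tʃ/, voiced /dʒ/.
retroflex: voiceless —, voiced /ɖʐ/.
The retroflex row has no voiceless member, so the gap is the voiceless retroflex affricate /ʈʂ/.

/ʈʂ/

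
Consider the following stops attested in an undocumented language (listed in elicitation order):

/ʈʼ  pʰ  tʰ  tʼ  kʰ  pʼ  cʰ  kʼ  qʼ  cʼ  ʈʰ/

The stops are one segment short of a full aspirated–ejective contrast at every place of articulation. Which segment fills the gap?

/qʰ/

place of articulation  aspirated  ejective
bilabial          pʰ        pʼ      
alveolar          tʰ        tʼ      
retroflex         ʈʰ        ʈʼ      
palatal           cʰ        cʼ      
velar             kʰ        kʼ      
uvular            —         qʼ      
The uvular row has no aspirated member, so the gap is the aspirated uvular stop /qʰ/.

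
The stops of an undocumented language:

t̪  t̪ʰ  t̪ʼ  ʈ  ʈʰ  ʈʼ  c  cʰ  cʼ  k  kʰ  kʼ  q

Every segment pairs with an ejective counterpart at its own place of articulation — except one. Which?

Dental: /t̪/ ~ /t̪ʰ/ ~ /t̪ʼ/
Retroflex: /ʈ/ ~ /ʈʰ/ ~ /ʈʼ/
Palatal: /c/ ~ /cʰ/ ~ /cʼ/
Velar: /k/ ~ /kʰ/ ~ /kʼ/
Uvular: only /q/ (plain); no ejective partner.
So /q/ is the unpaired segment.

/q/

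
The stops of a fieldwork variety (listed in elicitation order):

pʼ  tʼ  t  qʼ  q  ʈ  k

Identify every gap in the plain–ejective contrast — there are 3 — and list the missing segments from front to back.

Plain: /t/ (alveolar), /ʈ/ (retroflex), /k/ (velar), /q/ (uvular).
Ejective: /pʼ/ (bilabial), /tʼ/ (alveolar), /qʼ/ (uvular).
Gaps, from front to back: bilabial lacks plain (/p/); retroflex lacks ejective (/ʈʼ/); velar lacks ejective (/kʼ/).

/p/, /ʈʼ/, /kʼ/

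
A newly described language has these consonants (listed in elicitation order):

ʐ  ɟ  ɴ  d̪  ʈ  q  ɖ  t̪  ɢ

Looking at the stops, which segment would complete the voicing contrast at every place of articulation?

/c/

dental: voiceless /t̪/, voiced /d̪/.
retroflex: voiceless /ʈ/, voiced /ɖ/.
palatal: voiceless —, voiced /ɟ/.
uvular: voiceless /q/, voiced /ɢ/.
The palatal row has no voiceless member, so the gap is the voiceless palatal stop /c/.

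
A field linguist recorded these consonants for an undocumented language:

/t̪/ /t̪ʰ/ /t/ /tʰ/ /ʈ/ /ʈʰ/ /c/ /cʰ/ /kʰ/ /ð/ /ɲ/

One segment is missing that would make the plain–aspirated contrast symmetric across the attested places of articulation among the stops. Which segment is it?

/k/

place of articulation  plain     aspirated
dental            t̪        t̪ʰ     
alveolar          t         tʰ      
retroflex         ʈ         ʈʰ      
palatal           c         cʰ      
velar             —         kʰ      
The velar row has no plain member, so the gap is the plain velar stop /k/.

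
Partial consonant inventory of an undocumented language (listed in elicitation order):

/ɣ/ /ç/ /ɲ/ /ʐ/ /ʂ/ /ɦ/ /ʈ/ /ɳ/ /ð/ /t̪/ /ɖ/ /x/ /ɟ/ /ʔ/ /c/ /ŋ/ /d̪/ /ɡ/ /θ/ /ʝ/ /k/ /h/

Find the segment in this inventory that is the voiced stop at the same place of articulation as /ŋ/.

/ɡ/

/ŋ/ is a velar nasal.
The voiced stop at the same place is a voiced velar stop — in this inventory, /ɡ/.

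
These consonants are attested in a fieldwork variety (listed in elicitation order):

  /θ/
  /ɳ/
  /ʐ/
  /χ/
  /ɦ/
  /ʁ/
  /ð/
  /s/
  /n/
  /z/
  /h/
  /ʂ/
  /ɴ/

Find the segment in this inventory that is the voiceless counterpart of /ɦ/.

/h/

/ɦ/ is a voiced glottal fricative.
The voiceless counterpart is a voiceless glottal fricative — in this inventory, /h/.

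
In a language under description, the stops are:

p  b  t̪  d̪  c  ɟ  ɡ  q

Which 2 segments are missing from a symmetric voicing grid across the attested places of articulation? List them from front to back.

/k/, /ɢ/

Voiceless: /p/ (bilabial), /t̪/ (dental), /c/ (palatal), /q/ (uvular).
Voiced: /b/ (bilabial), /d̪/ (dental), /ɟ/ (palatal), /ɡ/ (velar).
Gaps, from front to back: velar lacks voiceless (/k/); uvular lacks voiced (/ɢ/).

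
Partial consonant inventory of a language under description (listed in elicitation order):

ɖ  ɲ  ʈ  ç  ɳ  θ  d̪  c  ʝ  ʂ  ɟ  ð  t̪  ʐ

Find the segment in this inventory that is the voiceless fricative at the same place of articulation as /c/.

/c/ is a voiceless palatal stop.
The voiceless fricative at the same place is a voiceless palatal fricative — in this inventory, /ç/.

/ç/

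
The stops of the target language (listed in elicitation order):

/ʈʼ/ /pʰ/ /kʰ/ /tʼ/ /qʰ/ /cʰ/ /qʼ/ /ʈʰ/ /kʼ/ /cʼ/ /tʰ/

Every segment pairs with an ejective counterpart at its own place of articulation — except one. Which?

Alveolar: /tʰ/ ~ /tʼ/
Retroflex: /ʈʰ/ ~ /ʈʼ/
Palatal: /cʰ/ ~ /cʼ/
Velar: /kʰ/ ~ /kʼ/
Uvular: /qʰ/ ~ /qʼ/
Bilabial: only /pʰ/ (aspirated); no ejective partner.
So /pʰ/ is the unpaired segment.

/pʰ/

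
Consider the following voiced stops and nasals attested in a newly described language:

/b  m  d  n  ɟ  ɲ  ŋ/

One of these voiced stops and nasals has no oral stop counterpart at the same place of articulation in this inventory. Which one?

/ŋ/

Bilabial: /b/ ~ /m/
Alveolar: /d/ ~ /n/
Palatal: /ɟ/ ~ /ɲ/
Velar: only /ŋ/ (nasal); no oral stop partner.
So /ŋ/ is the unpaired segment.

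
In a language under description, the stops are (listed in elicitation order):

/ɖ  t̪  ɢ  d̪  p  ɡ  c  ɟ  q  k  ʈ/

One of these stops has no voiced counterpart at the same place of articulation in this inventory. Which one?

Dental: /t̪/ ~ /d̪/
Retroflex: /ʈ/ ~ /ɖ/
Palatal: /c/ ~ /ɟ/
Velar: /k/ ~ /ɡ/
Uvular: /q/ ~ /ɢ/
Bilabial: only /p/ (voiceless); no voiced partner.
So /p/ is the unpaired segment.

/p/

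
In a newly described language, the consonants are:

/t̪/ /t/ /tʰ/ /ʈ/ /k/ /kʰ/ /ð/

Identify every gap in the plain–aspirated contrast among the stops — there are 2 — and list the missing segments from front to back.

dental: plain /t̪/, aspirated —.
alveolar: plain /t/, aspirated /tʰ/.
retroflex: plain /ʈ/, aspirated —.
velar: plain /k/, aspirated /kʰ/.
Gaps, from front to back: dental lacks aspirated (/t̪ʰ/); retroflex lacks aspirated (/ʈʰ/).

/t̪ʰ/, /ʈʰ/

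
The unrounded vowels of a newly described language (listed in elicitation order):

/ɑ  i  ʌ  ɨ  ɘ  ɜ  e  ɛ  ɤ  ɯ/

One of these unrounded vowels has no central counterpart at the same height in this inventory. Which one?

High: /i/ ~ /ɨ/ ~ /ɯ/
High-mid: /e/ ~ /ɘ/ ~ /ɤ/
Low-mid: /ɛ/ ~ /ɜ/ ~ /ʌ/
Low: only /ɑ/ (back); no central partner.
So /ɑ/ is the unpaired segment.

/ɑ/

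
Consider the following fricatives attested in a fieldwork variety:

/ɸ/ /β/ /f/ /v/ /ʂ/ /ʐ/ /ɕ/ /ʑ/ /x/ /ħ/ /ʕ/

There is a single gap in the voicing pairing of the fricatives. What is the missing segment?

/ɣ/

Voiceless: /ɸ/ (bilabial), /f/ (labiodental), /ʂ/ (retroflex), /ɕ/ (alveolo-palatal), /x/ (velar), /ħ/ (pharyngeal).
Voiced: /β/ (bilabial), /v/ (labiodental), /ʐ/ (retroflex), /ʑ/ (alveolo-palatal), /ʕ/ (pharyngeal).
The velar row has no voiced member, so the gap is the voiced velar fricative /ɣ/.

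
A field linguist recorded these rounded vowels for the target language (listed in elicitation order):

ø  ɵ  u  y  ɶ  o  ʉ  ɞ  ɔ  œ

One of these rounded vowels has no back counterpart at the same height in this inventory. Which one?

/ɶ/

High: /y/ ~ /ʉ/ ~ /u/
High-mid: /ø/ ~ /ɵ/ ~ /o/
Low-mid: /œ/ ~ /ɞ/ ~ /ɔ/
Low: only /ɶ/ (front); no back partner.
So /ɶ/ is the unpaired segment.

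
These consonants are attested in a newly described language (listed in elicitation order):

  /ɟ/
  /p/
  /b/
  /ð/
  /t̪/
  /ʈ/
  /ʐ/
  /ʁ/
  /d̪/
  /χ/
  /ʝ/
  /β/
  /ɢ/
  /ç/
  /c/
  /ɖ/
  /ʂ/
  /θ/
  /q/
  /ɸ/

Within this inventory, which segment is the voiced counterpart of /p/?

/p/ is a voiceless bilabial stop.
The voiced counterpart is a voiced bilabial stop — in this inventory, /b/.

/b/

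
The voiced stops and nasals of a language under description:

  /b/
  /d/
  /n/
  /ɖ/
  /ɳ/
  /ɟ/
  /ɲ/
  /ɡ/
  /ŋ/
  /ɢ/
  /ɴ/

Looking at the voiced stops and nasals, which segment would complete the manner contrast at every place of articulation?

bilabial: oral stop /b/, nasal —.
alveolar: oral stop /d/, nasal /n/.
retroflex: oral stop /ɖ/, nasal /ɳ/.
palatal: oral stop /ɟ/, nasal /ɲ/.
velar: oral stop /ɡ/, nasal /ŋ/.
uvular: oral stop /ɢ/, nasal /ɴ/.
The bilabial row has no nasal member, so the gap is the bilabial nasal /m/.

/m/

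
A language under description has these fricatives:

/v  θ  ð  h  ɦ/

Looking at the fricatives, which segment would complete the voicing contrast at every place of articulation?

/f/

labiodental: voiceless —, voiced /v/.
dental: voiceless /θ/, voiced /ð/.
glottal: voiceless /h/, voiced /ɦ/.
The labiodental row has no voiceless member, so the gap is the voiceless labiodental fricative /f/.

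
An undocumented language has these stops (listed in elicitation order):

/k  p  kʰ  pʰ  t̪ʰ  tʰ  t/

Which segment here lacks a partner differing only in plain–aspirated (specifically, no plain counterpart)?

/t̪ʰ/

Bilabial: /p/ ~ /pʰ/
Alveolar: /t/ ~ /tʰ/
Velar: /k/ ~ /kʰ/
Dental: only /t̪ʰ/ (aspirated); no plain partner.
So /t̪ʰ/ is the unpaired segment.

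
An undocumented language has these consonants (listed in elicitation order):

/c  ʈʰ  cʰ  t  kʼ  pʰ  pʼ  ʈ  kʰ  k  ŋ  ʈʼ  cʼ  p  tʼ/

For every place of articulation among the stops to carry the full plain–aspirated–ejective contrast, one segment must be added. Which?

place of articulation  plain     aspirated  ejective
bilabial          p         pʰ        pʼ      
alveolar          t         —         tʼ      
retroflex         ʈ         ʈʰ        ʈʼ      
palatal           c         cʰ        cʼ      
velar             k         kʰ        kʼ      
The alveolar row has no aspirated member, so the gap is the aspirated alveolar stop /tʰ/.

/tʰ/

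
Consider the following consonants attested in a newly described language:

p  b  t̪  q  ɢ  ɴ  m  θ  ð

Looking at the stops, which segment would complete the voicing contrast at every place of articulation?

bilabial: voiceless /p/, voiced /b/.
dental: voiceless /t̪/, voiced —.
uvular: voiceless /q/, voiced /ɢ/.
The dental row has no voiced member, so the gap is the voiced dental stop /d̪/.

/d̪/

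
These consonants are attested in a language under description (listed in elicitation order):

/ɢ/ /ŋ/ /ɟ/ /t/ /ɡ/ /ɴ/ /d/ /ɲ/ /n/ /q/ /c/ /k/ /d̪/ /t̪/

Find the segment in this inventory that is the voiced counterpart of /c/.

/ɟ/

/c/ is a voiceless palatal stop.
The voiced counterpart is a voiced palatal stop — in this inventory, /ɟ/.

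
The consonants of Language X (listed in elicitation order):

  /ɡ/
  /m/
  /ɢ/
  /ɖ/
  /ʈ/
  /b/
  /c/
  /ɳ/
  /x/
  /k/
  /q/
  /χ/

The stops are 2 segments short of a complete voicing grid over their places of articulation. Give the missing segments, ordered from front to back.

place of articulation  voiceless  voiced  
bilabial          —         b       
retroflex         ʈ         ɖ       
palatal           c         —       
velar             k         ɡ       
uvular            q         ɢ       
Gaps, from front to back: bilabial lacks voiceless (/p/); palatal lacks voiced (/ɟ/).

/p/, /ɟ/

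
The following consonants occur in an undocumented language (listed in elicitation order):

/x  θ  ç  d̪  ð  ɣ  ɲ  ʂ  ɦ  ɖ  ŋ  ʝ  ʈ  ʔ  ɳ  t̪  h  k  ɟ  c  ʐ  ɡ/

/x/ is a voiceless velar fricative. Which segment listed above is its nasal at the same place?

/ŋ/

The nasal at the same place is a velar nasal — in this inventory, /ŋ/.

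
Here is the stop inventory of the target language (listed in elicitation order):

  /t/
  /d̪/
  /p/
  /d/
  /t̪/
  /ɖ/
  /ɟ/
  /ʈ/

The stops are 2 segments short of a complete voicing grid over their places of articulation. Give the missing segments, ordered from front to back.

bilabial: voiceless /p/, voiced —.
dental: voiceless /t̪/, voiced /d̪/.
alveolar: voiceless /t/, voiced /d/.
retroflex: voiceless /ʈ/, voiced /ɖ/.
palatal: voiceless —, voiced /ɟ/.
Gaps, from front to back: bilabial lacks voiced (/b/); palatal lacks voiceless (/c/).

/b/, /c/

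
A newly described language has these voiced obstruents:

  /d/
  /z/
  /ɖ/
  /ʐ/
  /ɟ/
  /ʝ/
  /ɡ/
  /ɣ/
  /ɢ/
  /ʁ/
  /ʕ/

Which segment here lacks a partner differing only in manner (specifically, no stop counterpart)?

Alveolar: /d/ ~ /z/
Retroflex: /ɖ/ ~ /ʐ/
Palatal: /ɟ/ ~ /ʝ/
Velar: /ɡ/ ~ /ɣ/
Uvular: /ɢ/ ~ /ʁ/
Pharyngeal: only /ʕ/ (fricative); no stop partner.
So /ʕ/ is the unpaired segment.

/ʕ/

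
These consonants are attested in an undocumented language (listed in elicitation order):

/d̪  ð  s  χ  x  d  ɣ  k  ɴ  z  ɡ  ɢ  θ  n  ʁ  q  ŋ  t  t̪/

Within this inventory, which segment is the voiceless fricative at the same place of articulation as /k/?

/k/ is a voiceless velar stop.
The voiceless fricative at the same place is a voiceless velar fricative — in this inventory, /x/.

/x/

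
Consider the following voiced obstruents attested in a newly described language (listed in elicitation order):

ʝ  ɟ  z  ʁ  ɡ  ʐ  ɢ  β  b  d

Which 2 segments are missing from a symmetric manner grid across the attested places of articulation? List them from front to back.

place of articulation  stop      fricative
bilabial          b         β       
alveolar          d         z       
retroflex         —         ʐ       
palatal           ɟ         ʝ       
velar             ɡ         —       
uvular            ɢ         ʁ       
Gaps, from front to back: retroflex lacks stop (/ɖ/); velar lacks fricative (/ɣ/).

/ɖ/, /ɣ/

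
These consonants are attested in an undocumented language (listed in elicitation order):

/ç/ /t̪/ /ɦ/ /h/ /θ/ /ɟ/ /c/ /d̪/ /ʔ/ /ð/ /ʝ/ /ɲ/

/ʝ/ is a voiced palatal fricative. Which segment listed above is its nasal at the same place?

The nasal at the same place is a palatal nasal — in this inventory, /ɲ/.

/ɲ/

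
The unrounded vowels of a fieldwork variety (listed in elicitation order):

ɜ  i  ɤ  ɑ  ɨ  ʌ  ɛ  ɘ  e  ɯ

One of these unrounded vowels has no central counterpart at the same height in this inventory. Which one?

High: /i/ ~ /ɨ/ ~ /ɯ/
High-mid: /e/ ~ /ɘ/ ~ /ɤ/
Low-mid: /ɛ/ ~ /ɜ/ ~ /ʌ/
Low: only /ɑ/ (back); no central partner.
So /ɑ/ is the unpaired segment.

/ɑ/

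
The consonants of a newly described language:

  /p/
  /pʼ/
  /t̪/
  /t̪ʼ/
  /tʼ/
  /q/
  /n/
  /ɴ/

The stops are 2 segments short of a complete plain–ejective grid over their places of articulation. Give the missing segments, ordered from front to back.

Plain: /p/ (bilabial), /t̪/ (dental), /q/ (uvular).
Ejective: /pʼ/ (bilabial), /t̪ʼ/ (dental), /tʼ/ (alveolar).
Gaps, from front to back: alveolar lacks plain (/t/); uvular lacks ejective (/qʼ/).

/t/, /qʼ/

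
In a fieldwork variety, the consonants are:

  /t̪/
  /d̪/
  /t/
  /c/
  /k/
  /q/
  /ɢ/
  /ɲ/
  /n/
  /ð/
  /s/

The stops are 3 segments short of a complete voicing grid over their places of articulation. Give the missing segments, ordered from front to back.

place of articulation  voiceless  voiced  
dental            t̪        d̪      
alveolar          t         —       
palatal           c         —       
velar             k         —       
uvular            q         ɢ       
Gaps, from front to back: alveolar lacks voiced (/d/); palatal lacks voiced (/ɟ/); velar lacks voiced (/ɡ/).

/d/, /ɟ/, /ɡ/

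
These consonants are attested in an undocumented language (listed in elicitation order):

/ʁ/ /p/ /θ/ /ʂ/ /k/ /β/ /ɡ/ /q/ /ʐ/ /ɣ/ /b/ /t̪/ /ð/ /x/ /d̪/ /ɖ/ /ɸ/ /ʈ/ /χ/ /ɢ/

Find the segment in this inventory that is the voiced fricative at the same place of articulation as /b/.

/β/

/b/ is a voiced bilabial stop.
The voiced fricative at the same place is a voiced bilabial fricative — in this inventory, /β/.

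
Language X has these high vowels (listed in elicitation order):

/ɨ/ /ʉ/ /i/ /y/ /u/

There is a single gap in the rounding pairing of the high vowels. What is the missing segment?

Unrounded: /i/ (front), /ɨ/ (central).
Rounded: /y/ (front), /ʉ/ (central), /u/ (back).
The back row has no unrounded member, so the gap is the back unrounded vowel /ɯ/.

/ɯ/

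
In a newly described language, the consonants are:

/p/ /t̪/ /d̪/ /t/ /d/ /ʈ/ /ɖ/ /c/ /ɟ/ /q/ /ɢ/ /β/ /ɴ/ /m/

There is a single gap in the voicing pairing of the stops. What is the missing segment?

Voiceless: /p/ (bilabial), /t̪/ (dental), /t/ (alveolar), /ʈ/ (retroflex), /c/ (palatal), /q/ (uvular).
Voiced: /d̪/ (dental), /d/ (alveolar), /ɖ/ (retroflex), /ɟ/ (palatal), /ɢ/ (uvular).
The bilabial row has no voiced member, so the gap is the voiced bilabial stop /b/.

/b/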